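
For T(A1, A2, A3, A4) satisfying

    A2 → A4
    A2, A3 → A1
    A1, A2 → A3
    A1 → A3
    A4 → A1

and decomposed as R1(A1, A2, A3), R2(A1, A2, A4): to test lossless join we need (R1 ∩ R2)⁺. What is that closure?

R1 ∩ R2 = {A1, A2}.
A2 → A4 applies, adding A4
A1, A2 → A3 applies, adding A3
Closure: {A1, A2, A3, A4}.

A1, A2, A3, A4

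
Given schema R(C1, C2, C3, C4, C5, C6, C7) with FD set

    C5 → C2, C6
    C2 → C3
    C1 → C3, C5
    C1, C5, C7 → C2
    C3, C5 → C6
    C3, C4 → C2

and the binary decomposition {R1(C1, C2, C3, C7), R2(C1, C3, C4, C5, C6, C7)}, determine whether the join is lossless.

Yes

Common attributes: R1 ∩ R2 = {C1, C3, C7}.
Closure of {C1, C3, C7}: C1 → C3, C5 applies, adding C5; C1, C5, C7 → C2 applies, adding C2; C3, C5 → C6 applies, adding C6. So (C1, C3, C7)⁺ = {C1, C2, C3, C5, C6, C7}.
This closure contains every attribute of R1, so R1 ∩ R2 → R1. The join is lossless.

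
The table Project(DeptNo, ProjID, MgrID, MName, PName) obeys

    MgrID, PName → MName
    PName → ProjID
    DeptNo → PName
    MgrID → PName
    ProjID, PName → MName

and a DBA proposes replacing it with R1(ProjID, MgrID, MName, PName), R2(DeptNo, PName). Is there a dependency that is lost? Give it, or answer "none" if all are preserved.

MgrID, PName → MName lies within R1.
PName → ProjID lies within R1.
DeptNo → PName lies within R2.
MgrID → PName lies within R1.
ProjID, PName → MName lies within R1.
Every dependency is enforceable on the fragments, so the decomposition is dependency-preserving.

none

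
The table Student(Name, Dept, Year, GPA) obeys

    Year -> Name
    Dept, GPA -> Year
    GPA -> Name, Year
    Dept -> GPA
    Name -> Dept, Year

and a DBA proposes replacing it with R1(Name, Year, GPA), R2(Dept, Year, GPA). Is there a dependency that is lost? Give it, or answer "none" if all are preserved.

Year → Name lies within R1.
Dept, GPA → Year lies within R2.
GPA → Name, Year lies within R1.
Dept → GPA lies within R2.
Name → Dept, Year: restricted closure across fragments reaches Dept, Year.
Every dependency is enforceable on the fragments, so the decomposition is dependency-preserving.

none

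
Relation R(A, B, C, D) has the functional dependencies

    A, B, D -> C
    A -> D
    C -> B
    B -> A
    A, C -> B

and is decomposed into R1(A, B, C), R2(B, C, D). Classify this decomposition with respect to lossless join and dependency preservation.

Lossless test: (B, C)⁺ = {A, B, C, D}, which contains all of one fragment — lossless.
Dependency preservation: the restricted closure of {A} across the fragments never reaches {D}, so A → D cannot be enforced without a join — not preserved.

lossless but not dependency-preserving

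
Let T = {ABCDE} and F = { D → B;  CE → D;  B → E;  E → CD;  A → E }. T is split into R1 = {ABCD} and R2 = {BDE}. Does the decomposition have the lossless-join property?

Common attributes: R1 ∩ R2 = {BD}.
Closure of {BD}: B → E applies, adding E; E → CD applies, adding C. So (BD)⁺ = {BCDE}.
This closure contains every attribute of R2, so R1 ∩ R2 → R2. The join is lossless.

Yes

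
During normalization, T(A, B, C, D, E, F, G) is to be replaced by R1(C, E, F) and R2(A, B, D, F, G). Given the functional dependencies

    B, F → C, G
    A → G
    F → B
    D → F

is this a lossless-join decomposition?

No

Common attributes: R1 ∩ R2 = {F}.
Closure of {F}: F → B applies, adding B; B, F → C, G applies, adding C, G. So (F)⁺ = {B, C, F, G}.
The closure contains neither all of R1 = {C, E, F} nor all of R2 = {A, B, D, F, G}, so the common attributes are not a superkey of either fragment. The join is lossy.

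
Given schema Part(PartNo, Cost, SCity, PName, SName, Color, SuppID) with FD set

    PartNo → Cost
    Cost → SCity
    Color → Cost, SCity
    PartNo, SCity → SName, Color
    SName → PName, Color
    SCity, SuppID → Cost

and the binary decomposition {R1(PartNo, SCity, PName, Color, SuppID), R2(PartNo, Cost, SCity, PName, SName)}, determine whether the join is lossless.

Common attributes: R1 ∩ R2 = {PartNo, SCity, PName}.
Closure of {PartNo, SCity, PName}: PartNo → Cost applies, adding Cost; PartNo, SCity → SName, Color applies, adding SName, Color. So (PartNo, SCity, PName)⁺ = {PartNo, Cost, SCity, PName, SName, Color}.
This closure contains every attribute of R2, so R1 ∩ R2 → R2. The join is lossless.

Yes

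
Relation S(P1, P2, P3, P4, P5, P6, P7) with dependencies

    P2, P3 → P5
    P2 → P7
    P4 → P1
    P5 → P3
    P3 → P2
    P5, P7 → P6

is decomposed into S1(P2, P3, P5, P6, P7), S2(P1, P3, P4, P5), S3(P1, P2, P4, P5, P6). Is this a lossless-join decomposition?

Chase test. Columns are P1, P2, P3, P4, P5, P6, P7; row i has aⱼ where attribute j ∈ Si, else bᵢⱼ.
Initial tableau (one row per fragment):
  row 1: b11 a2 a3 b14 a5 a6 a7
  row 2: a1 b22 a3 a4 a5 b26 b27
  row 3: a1 a2 b33 a4 a5 a6 b37
Rows 1 and 3 agree on P2; apply P2→P7 and equate their P7 entries.
Rows 1 and 3 agree on P5; apply P5→P3 and equate their P3 entries.
Rows 1 and 2 agree on P3; apply P3→P2 and equate their P2 entries.
Rows 1 and 2 agree on P2; apply P2→P7 and equate their P7 entries.
Rows 1 and 2 agree on P5, P7; apply P5, P7→P6 and equate their P6 entries.
Row 2 is now all distinguished symbols — the join is lossless.

Yes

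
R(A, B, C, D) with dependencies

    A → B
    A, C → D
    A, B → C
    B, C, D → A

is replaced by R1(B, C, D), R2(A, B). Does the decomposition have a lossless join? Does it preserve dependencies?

lossy and not dependency-preserving

Lossless test: (B)⁺ = {B}, which is a superkey of neither fragment — lossy.
Dependency preservation: the restricted closure of {A, C} across the fragments never reaches {D}, so A, C → D cannot be enforced without a join — not preserved.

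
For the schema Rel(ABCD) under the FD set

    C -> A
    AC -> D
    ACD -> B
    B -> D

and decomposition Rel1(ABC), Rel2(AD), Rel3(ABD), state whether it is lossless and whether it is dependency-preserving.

lossless and dependency-preserving

Lossless test (chase): Rows 1 and 3 agree on B; apply B→D and equate their D entries. Row 1 is now all distinguished symbols — the join is lossless.
Dependency preservation: AC → D; ACD → B are not contained in any single fragment, but the restricted closure of each left-hand side across the fragments still reaches the right-hand side; the remaining FDs each lie inside some fragment. All dependencies are preserved.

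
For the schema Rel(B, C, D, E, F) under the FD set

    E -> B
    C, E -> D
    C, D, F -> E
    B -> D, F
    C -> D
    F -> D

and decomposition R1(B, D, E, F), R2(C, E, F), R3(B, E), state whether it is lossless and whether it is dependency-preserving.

lossless but not dependency-preserving

Lossless test (chase): Rows 1 and 2 agree on E; apply E→B and equate their B entries. Rows 1 and 2 agree on B; apply B→D, F and equate their D, F entries. Rows 1 and 3 agree on B; apply B→D, F and equate their D, F entries. Row 2 is now all distinguished symbols — the join is lossless.
Dependency preservation: the restricted closure of {C} across the fragments never reaches {D}, so C → D cannot be enforced without a join — not preserved.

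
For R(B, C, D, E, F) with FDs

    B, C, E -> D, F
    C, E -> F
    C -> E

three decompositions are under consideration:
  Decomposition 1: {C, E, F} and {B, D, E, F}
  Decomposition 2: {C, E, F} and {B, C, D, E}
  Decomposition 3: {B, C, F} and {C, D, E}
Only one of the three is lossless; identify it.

Decomposition 2

Decomposition 1: common = {E, F}, closure = {E, F} → lossy.
Decomposition 2: common = {C, E}, closure = {C, E, F} → lossless.
Decomposition 3: common = {C}, closure = {C, E, F} → lossy.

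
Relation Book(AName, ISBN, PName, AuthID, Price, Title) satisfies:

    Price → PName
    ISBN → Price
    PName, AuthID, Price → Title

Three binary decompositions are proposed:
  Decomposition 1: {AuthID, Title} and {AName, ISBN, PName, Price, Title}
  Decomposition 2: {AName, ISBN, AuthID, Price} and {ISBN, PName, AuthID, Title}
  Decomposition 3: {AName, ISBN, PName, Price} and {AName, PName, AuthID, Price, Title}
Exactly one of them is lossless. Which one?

Decomposition 2

Decomposition 1: common = {Title}, closure = {Title} → lossy.
Decomposition 2: common = {ISBN, AuthID}, closure = {ISBN, PName, AuthID, Price, Title} → lossless.
Decomposition 3: common = {AName, PName, Price}, closure = {AName, PName, Price} → lossy.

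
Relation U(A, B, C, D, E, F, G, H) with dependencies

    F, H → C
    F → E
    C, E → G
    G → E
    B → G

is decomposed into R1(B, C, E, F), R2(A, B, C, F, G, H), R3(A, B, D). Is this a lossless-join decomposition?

Chase test. Columns are A, B, C, D, E, F, G, H; row i has aⱼ where attribute j ∈ Ri, else bᵢⱼ.
Initial tableau (one row per fragment):
  row 1: b11 a2 a3 b14 a5 a6 b17 b18
  row 2: a1 a2 a3 b24 b25 a6 a7 a8
  row 3: a1 a2 b33 a4 b35 b36 b37 b38
Rows 1 and 2 agree on F; apply F→E and equate their E entries.
Rows 1 and 2 agree on C, E; apply C, E→G and equate their G entries.
Rows 1 and 3 agree on B; apply B→G and equate their G entries.
Rows 1 and 3 agree on G; apply G→E and equate their E entries.
No row becomes fully distinguished — the join is lossy.

No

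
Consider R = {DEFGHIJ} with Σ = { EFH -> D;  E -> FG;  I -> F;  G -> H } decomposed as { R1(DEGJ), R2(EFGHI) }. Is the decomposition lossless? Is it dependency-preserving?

Lossless test: (EG)⁺ = {DEFGH}, which is a superkey of neither fragment — lossy.
Dependency preservation: EFH → D is not contained in any single fragment, but the restricted closure of its left-hand side across the fragments still reaches the right-hand side; the remaining FDs each lie inside some fragment. All dependencies are preserved.

lossy but dependency-preserving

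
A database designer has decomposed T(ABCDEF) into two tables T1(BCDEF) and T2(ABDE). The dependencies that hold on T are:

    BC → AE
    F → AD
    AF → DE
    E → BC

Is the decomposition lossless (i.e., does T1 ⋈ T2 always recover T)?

Common attributes: T1 ∩ T2 = {BDE}.
Closure of {BDE}: E → BC applies, adding C; BC → AE applies, adding A. So (BDE)⁺ = {ABCDE}.
This closure contains every attribute of T2, so T1 ∩ T2 → T2. The join is lossless.

Yes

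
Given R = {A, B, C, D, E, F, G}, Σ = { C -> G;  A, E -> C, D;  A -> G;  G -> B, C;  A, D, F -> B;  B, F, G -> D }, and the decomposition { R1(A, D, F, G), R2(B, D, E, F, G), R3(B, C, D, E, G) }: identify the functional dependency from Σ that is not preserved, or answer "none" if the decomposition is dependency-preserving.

Check A, E → C, D: no single fragment contains all of {A, C, D, E}, and the restricted closure of {A, E} across the fragments never reaches {C, D}.
C → G is preserved.
A → G is preserved.
G → B, C is preserved.
A, D, F → B is preserved.
B, F, G → D is preserved.

A, E -> C, D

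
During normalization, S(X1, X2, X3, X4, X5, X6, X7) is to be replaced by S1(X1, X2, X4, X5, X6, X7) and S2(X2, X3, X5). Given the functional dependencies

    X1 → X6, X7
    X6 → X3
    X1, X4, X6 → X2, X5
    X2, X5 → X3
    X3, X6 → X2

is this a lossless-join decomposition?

Common attributes: S1 ∩ S2 = {X2, X5}.
Closure of {X2, X5}: X2, X5 → X3 applies, adding X3. So (X2, X5)⁺ = {X2, X3, X5}.
This closure contains every attribute of S2, so S1 ∩ S2 → S2. The join is lossless.

Yes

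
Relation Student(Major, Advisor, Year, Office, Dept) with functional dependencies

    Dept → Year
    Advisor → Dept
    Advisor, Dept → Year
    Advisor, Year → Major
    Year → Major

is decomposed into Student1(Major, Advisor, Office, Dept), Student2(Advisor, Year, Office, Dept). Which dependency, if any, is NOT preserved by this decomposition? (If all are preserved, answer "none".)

Check Year → Major: no single fragment contains all of {Major, Year}, and the restricted closure of {Year} across the fragments never reaches {Major}.
Dept → Year is preserved.
Advisor → Dept is preserved.
Advisor, Dept → Year is preserved.
Advisor, Year → Major is preserved.

Year → Major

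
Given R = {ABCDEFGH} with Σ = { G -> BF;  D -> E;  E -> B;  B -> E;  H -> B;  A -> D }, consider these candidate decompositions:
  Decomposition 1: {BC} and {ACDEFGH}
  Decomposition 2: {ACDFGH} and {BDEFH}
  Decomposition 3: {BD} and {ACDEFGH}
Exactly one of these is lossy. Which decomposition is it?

Decomposition 1: common = {C}, closure = {C} → lossy.
Decomposition 2: common = {DFH}, closure = {BDEFH} → lossless.
Decomposition 3: common = {D}, closure = {BDE} → lossless.

Decomposition 1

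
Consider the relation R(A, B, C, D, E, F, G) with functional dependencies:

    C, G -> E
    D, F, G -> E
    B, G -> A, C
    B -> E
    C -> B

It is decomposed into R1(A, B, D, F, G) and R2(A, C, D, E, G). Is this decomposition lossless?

Common attributes: R1 ∩ R2 = {A, D, G}.
No dependency enlarges {A, D, G}, so (A, D, G)⁺ = {A, D, G}.
The closure contains neither all of R1 = {A, B, D, F, G} nor all of R2 = {A, C, D, E, G}, so the common attributes are not a superkey of either fragment. The join is lossy.

No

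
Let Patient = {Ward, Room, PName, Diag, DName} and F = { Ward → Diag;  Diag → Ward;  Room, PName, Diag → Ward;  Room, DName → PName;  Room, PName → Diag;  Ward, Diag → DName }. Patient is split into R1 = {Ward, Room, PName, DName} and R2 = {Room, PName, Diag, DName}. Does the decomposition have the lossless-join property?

Common attributes: R1 ∩ R2 = {Room, PName, DName}.
Closure of {Room, PName, DName}: Room, PName → Diag applies, adding Diag; Diag → Ward applies, adding Ward. So (Room, PName, DName)⁺ = {Ward, Room, PName, Diag, DName}.
This closure contains every attribute of R1, so R1 ∩ R2 → R1. The join is lossless.

Yes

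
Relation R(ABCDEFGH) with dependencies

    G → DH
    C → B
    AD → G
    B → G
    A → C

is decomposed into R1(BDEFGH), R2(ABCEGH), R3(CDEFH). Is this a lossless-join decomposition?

Chase test. Columns are ABCDEFGH; row i has aⱼ where attribute j ∈ Ri, else bᵢⱼ.
Initial tableau (one row per fragment):
  row 1: b11 a2 b13 a4 a5 a6 a7 a8
  row 2: a1 a2 a3 b24 a5 b26 a7 a8
  row 3: b31 b32 a3 a4 a5 a6 b37 a8
Rows 1 and 2 agree on G; apply G→DH and equate their DH entries.
Rows 2 and 3 agree on C; apply C→B and equate their B entries.
Rows 1 and 3 agree on B; apply B→G and equate their G entries.
No row becomes fully distinguished — the join is lossy.

No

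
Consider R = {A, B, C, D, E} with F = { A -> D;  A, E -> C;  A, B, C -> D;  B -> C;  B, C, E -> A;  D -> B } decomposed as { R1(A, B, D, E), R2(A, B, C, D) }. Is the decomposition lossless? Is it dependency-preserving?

Lossless test: (A, B, D)⁺ = {A, B, C, D}, which contains all of one fragment — lossless.
Dependency preservation: A, E → C; B, C, E → A are not contained in any single fragment, but the restricted closure of each left-hand side across the fragments still reaches the right-hand side; the remaining FDs each lie inside some fragment. All dependencies are preserved.

lossless and dependency-preserving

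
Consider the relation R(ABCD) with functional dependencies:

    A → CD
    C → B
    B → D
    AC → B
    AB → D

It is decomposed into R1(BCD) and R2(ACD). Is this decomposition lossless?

Yes

Common attributes: R1 ∩ R2 = {CD}.
Closure of {CD}: C → B applies, adding B. So (CD)⁺ = {BCD}.
This closure contains every attribute of R1, so R1 ∩ R2 → R1. The join is lossless.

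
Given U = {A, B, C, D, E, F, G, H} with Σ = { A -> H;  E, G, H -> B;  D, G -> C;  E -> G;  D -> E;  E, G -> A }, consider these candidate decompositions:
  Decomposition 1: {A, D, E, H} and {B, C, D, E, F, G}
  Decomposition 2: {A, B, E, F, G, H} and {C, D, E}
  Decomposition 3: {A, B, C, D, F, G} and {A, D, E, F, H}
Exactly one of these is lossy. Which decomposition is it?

Decomposition 1: common = {D, E}, closure = {A, B, C, D, E, G, H} → lossless.
Decomposition 2: common = {E}, closure = {A, B, E, G, H} → lossy.
Decomposition 3: common = {A, D, F}, closure = {A, B, C, D, E, F, G, H} → lossless.

Decomposition 2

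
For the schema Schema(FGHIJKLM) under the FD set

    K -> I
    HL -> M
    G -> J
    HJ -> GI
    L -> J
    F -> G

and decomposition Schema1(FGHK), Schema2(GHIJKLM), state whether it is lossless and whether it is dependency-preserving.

Lossless test: (GHK)⁺ = {GHIJK}, which is a superkey of neither fragment — lossy.
Dependency preservation: every FD's attributes lie within a single fragment, so each can be enforced locally — preserved.

lossy but dependency-preserving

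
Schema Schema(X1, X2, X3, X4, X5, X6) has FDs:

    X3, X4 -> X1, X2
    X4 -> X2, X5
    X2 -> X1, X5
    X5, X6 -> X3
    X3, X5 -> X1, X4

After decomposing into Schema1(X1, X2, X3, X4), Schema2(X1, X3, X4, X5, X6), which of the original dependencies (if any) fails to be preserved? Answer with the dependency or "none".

Check X2 → X1, X5: no single fragment contains all of {X1, X2, X5}, and the restricted closure of {X2} across the fragments never reaches {X1, X5}.
X3, X4 → X1, X2 is preserved.
X4 → X2, X5 is preserved.
X5, X6 → X3 is preserved.
X3, X5 → X1, X4 is preserved.

X2 -> X1, X5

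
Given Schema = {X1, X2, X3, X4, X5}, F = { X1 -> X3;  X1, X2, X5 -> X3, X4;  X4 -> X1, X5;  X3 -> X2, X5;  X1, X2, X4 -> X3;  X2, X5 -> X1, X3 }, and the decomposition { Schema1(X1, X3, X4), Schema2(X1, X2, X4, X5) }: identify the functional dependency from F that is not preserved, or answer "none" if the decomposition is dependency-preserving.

X1 → X3 lies within Schema1.
X1, X2, X5 → X3, X4: restricted closure across fragments reaches X3, X4.
X4 → X1, X5 lies within Schema2.
X3 → X2, X5: restricted closure across fragments reaches X2, X5.
X1, X2, X4 → X3: restricted closure across fragments reaches X3.
X2, X5 → X1, X3: restricted closure across fragments reaches X1, X3.
Every dependency is enforceable on the fragments, so the decomposition is dependency-preserving.

none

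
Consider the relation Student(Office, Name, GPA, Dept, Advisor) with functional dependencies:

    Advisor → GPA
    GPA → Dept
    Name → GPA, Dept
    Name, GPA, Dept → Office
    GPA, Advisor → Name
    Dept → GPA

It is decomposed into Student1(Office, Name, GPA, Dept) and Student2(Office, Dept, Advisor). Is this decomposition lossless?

No

Common attributes: Student1 ∩ Student2 = {Office, Dept}.
Closure of {Office, Dept}: Dept → GPA applies, adding GPA. So (Office, Dept)⁺ = {Office, GPA, Dept}.
The closure contains neither all of Student1 = {Office, Name, GPA, Dept} nor all of Student2 = {Office, Dept, Advisor}, so the common attributes are not a superkey of either fragment. The join is lossy.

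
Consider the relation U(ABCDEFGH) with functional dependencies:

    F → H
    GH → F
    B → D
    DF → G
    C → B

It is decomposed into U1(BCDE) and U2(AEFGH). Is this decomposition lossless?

Common attributes: U1 ∩ U2 = {E}.
No dependency enlarges {E}, so (E)⁺ = {E}.
The closure contains neither all of U1 = {BCDE} nor all of U2 = {AEFGH}, so the common attributes are not a superkey of either fragment. The join is lossy.

No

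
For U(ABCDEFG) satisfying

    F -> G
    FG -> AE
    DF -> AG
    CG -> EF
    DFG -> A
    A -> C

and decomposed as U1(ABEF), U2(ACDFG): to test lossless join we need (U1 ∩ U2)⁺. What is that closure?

ACEFG

U1 ∩ U2 = {AF}.
F → G applies, adding G
FG → AE applies, adding E
A → C applies, adding C
Closure: {ACEFG}.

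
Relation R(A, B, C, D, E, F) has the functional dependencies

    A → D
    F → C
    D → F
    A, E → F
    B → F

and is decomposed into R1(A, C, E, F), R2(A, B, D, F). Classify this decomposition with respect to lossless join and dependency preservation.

lossy but dependency-preserving

Lossless test: (A, F)⁺ = {A, C, D, F}, which is a superkey of neither fragment — lossy.
Dependency preservation: every FD's attributes lie within a single fragment, so each can be enforced locally — preserved.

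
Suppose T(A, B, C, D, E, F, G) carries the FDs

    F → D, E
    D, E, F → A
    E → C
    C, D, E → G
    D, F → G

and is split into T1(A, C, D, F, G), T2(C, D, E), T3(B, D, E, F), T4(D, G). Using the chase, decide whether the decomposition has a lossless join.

Chase test. Columns are A, B, C, D, E, F, G; row i has aⱼ where attribute j ∈ Ti, else bᵢⱼ.
Initial tableau (one row per fragment):
  row 1: a1 b12 a3 a4 b15 a6 a7
  row 2: b21 b22 a3 a4 a5 b26 b27
  row 3: b31 a2 b33 a4 a5 a6 b37
  row 4: b41 b42 b43 a4 b45 b46 a7
Rows 1 and 3 agree on F; apply F→D, E and equate their D, E entries.
Rows 1 and 3 agree on D, E, F; apply D, E, F→A and equate their A entries.
Rows 1 and 3 agree on E; apply E→C and equate their C entries.
Rows 1 and 2 agree on C, D, E; apply C, D, E→G and equate their G entries.
Rows 1 and 3 agree on C, D, E; apply C, D, E→G and equate their G entries.
Row 3 is now all distinguished symbols — the join is lossless.

Yes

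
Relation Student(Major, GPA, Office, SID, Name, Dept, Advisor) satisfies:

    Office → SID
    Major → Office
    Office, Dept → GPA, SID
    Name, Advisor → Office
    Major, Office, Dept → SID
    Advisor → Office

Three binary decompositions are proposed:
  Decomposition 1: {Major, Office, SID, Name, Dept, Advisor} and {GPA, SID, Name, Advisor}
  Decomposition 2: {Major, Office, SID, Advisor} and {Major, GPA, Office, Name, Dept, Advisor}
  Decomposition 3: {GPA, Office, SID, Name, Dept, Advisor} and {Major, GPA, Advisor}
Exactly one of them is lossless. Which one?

Decomposition 1: common = {SID, Name, Advisor}, closure = {Office, SID, Name, Advisor} → lossy.
Decomposition 2: common = {Major, Office, Advisor}, closure = {Major, Office, SID, Advisor} → lossless.
Decomposition 3: common = {GPA, Advisor}, closure = {GPA, Office, SID, Advisor} → lossy.

Decomposition 2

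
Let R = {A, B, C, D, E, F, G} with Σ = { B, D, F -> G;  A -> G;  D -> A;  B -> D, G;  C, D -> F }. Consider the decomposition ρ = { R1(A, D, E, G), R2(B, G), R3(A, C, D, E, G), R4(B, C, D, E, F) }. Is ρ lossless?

Yes

Chase test. Columns are A, B, C, D, E, F, G; row i has aⱼ where attribute j ∈ Ri, else bᵢⱼ.
Initial tableau (one row per fragment):
  row 1: a1 b12 b13 a4 a5 b16 a7
  row 2: b21 a2 b23 b24 b25 b26 a7
  row 3: a1 b32 a3 a4 a5 b36 a7
  row 4: b41 a2 a3 a4 a5 a6 b47
Rows 1 and 4 agree on D; apply D→A and equate their A entries.
Rows 2 and 4 agree on B; apply B→D, G and equate their D, G entries.
Rows 3 and 4 agree on C, D; apply C, D→F and equate their F entries.
Rows 1 and 2 agree on D; apply D→A and equate their A entries.
Row 4 is now all distinguished symbols — the join is lossless.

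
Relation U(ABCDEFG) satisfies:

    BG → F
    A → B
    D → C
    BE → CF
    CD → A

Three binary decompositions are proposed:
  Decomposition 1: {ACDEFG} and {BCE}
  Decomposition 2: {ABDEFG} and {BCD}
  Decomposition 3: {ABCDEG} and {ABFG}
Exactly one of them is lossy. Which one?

Decomposition 1

Decomposition 1: common = {CE}, closure = {CE} → lossy.
Decomposition 2: common = {BD}, closure = {ABCD} → lossless.
Decomposition 3: common = {ABG}, closure = {ABFG} → lossless.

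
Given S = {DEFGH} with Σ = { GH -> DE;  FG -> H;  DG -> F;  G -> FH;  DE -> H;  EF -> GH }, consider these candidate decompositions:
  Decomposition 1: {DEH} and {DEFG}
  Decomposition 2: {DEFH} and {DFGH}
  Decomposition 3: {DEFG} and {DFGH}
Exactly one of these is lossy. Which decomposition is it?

Decomposition 1: common = {DE}, closure = {DEH} → lossless.
Decomposition 2: common = {DFH}, closure = {DFH} → lossy.
Decomposition 3: common = {DFG}, closure = {DEFGH} → lossless.

Decomposition 2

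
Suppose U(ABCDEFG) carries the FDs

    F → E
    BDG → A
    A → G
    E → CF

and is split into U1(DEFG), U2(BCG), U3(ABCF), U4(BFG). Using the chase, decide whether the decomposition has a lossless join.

Chase test. Columns are ABCDEFG; row i has aⱼ where attribute j ∈ Ui, else bᵢⱼ.
Initial tableau (one row per fragment):
  row 1: b11 b12 b13 a4 a5 a6 a7
  row 2: b21 a2 a3 b24 b25 b26 a7
  row 3: a1 a2 a3 b34 b35 a6 b37
  row 4: b41 a2 b43 b44 b45 a6 a7
Rows 1 and 3 agree on F; apply F→E and equate their E entries.
Rows 1 and 4 agree on F; apply F→E and equate their E entries.
Rows 1 and 3 agree on E; apply E→CF and equate their CF entries.
Rows 1 and 4 agree on E; apply E→CF and equate their CF entries.
No row becomes fully distinguished — the join is lossy.

No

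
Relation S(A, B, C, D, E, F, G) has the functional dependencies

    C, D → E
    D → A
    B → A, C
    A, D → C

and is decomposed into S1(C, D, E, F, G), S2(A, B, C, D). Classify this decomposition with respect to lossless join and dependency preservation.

Lossless test: (C, D)⁺ = {A, C, D, E}, which is a superkey of neither fragment — lossy.
Dependency preservation: every FD's attributes lie within a single fragment, so each can be enforced locally — preserved.

lossy but dependency-preserving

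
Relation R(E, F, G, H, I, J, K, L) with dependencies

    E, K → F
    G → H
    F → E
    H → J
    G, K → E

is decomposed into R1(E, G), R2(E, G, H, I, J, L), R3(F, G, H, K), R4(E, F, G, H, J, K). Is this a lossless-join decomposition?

Chase test. Columns are E, F, G, H, I, J, K, L; row i has aⱼ where attribute j ∈ Ri, else bᵢⱼ.
Initial tableau (one row per fragment):
  row 1: a1 b12 a3 b14 b15 b16 b17 b18
  row 2: a1 b22 a3 a4 a5 a6 b27 a8
  row 3: b31 a2 a3 a4 b35 b36 a7 b38
  row 4: a1 a2 a3 a4 b45 a6 a7 b48
Rows 1 and 2 agree on G; apply G→H and equate their H entries.
Rows 3 and 4 agree on F; apply F→E and equate their E entries.
Rows 1 and 2 agree on H; apply H→J and equate their J entries.
Rows 1 and 3 agree on H; apply H→J and equate their J entries.
No row becomes fully distinguished — the join is lossy.

No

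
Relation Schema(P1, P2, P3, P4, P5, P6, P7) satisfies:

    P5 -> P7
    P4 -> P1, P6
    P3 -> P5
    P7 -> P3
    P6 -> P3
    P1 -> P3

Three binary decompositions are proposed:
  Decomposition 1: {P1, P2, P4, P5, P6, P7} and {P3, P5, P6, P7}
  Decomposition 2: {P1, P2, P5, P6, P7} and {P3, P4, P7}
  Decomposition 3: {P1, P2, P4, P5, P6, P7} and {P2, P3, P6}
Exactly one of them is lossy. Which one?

Decomposition 2

Decomposition 1: common = {P5, P6, P7}, closure = {P3, P5, P6, P7} → lossless.
Decomposition 2: common = {P7}, closure = {P3, P5, P7} → lossy.
Decomposition 3: common = {P2, P6}, closure = {P2, P3, P5, P6, P7} → lossless.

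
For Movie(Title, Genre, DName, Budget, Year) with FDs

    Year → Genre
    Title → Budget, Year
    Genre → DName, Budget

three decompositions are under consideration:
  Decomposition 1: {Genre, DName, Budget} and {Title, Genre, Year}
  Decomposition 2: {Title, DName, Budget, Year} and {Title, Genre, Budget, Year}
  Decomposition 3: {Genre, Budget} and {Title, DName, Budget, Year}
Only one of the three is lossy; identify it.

Decomposition 3

Decomposition 1: common = {Genre}, closure = {Genre, DName, Budget} → lossless.
Decomposition 2: common = {Title, Budget, Year}, closure = {Title, Genre, DName, Budget, Year} → lossless.
Decomposition 3: common = {Budget}, closure = {Budget} → lossy.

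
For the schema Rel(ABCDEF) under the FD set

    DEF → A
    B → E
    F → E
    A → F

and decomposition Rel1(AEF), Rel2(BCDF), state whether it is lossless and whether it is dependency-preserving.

Lossless test: (F)⁺ = {EF}, which is a superkey of neither fragment — lossy.
Dependency preservation: the restricted closure of {DEF} across the fragments never reaches {A}, so DEF → A cannot be enforced without a join — not preserved.

lossy and not dependency-preserving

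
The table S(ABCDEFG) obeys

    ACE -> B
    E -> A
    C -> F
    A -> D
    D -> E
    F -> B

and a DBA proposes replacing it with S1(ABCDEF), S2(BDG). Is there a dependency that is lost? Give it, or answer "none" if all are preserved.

ACE → B lies within S1.
E → A lies within S1.
C → F lies within S1.
A → D lies within S1.
D → E lies within S1.
F → B lies within S1.
Every dependency is enforceable on the fragments, so the decomposition is dependency-preserving.

none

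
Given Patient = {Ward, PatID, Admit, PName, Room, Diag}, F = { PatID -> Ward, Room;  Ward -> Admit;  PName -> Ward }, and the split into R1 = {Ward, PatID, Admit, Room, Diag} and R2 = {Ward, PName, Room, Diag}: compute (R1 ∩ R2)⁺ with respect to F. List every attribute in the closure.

R1 ∩ R2 = {Ward, Room, Diag}.
Ward → Admit applies, adding Admit
Closure: {Ward, Admit, Room, Diag}.

Ward, Admit, Room, Diag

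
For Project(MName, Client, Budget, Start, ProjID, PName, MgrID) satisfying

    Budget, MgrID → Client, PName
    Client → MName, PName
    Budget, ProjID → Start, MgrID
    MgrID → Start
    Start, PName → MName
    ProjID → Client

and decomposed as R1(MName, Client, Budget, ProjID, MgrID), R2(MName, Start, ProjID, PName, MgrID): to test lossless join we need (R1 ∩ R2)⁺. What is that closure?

R1 ∩ R2 = {MName, ProjID, MgrID}.
MgrID → Start applies, adding Start
ProjID → Client applies, adding Client
Client → MName, PName applies, adding PName
Closure: {MName, Client, Start, ProjID, PName, MgrID}.

MName, Client, Start, ProjID, PName, MgrID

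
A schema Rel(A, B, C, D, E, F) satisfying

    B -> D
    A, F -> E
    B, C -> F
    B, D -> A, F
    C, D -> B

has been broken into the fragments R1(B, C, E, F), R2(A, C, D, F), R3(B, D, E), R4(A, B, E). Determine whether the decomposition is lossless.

Chase test. Columns are A, B, C, D, E, F; row i has aⱼ where attribute j ∈ Ri, else bᵢⱼ.
Initial tableau (one row per fragment):
  row 1: b11 a2 a3 b14 a5 a6
  row 2: a1 b22 a3 a4 b25 a6
  row 3: b31 a2 b33 a4 a5 b36
  row 4: a1 a2 b43 b44 a5 b46
Rows 1 and 3 agree on B; apply B→D and equate their D entries.
Rows 1 and 4 agree on B; apply B→D and equate their D entries.
Rows 1 and 3 agree on B, D; apply B, D→A, F and equate their A, F entries.
Rows 1 and 4 agree on B, D; apply B, D→A, F and equate their A, F entries.
Rows 1 and 2 agree on C, D; apply C, D→B and equate their B entries.
Rows 1 and 2 agree on A, F; apply A, F→E and equate their E entries.
Row 1 is now all distinguished symbols — the join is lossless.

Yes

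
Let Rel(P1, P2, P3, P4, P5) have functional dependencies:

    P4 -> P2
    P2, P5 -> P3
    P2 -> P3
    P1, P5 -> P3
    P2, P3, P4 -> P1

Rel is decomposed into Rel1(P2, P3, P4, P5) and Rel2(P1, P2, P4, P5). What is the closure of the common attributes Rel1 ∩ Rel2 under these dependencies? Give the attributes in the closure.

Rel1 ∩ Rel2 = {P2, P4, P5}.
P2, P5 → P3 applies, adding P3
P2, P3, P4 → P1 applies, adding P1
Closure: {P1, P2, P3, P4, P5}.

P1, P2, P3, P4, P5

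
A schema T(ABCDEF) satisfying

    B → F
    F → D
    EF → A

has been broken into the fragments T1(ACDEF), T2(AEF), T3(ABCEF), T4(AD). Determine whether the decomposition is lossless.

Chase test. Columns are ABCDEF; row i has aⱼ where attribute j ∈ Ti, else bᵢⱼ.
Initial tableau (one row per fragment):
  row 1: a1 b12 a3 a4 a5 a6
  row 2: a1 b22 b23 b24 a5 a6
  row 3: a1 a2 a3 b34 a5 a6
  row 4: a1 b42 b43 a4 b45 b46
Rows 1 and 2 agree on F; apply F→D and equate their D entries.
Rows 1 and 3 agree on F; apply F→D and equate their D entries.
Row 3 is now all distinguished symbols — the join is lossless.

Yes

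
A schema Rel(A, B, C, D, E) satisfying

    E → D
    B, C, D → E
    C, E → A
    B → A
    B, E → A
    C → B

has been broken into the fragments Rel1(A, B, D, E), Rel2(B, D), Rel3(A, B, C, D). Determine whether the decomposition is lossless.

Chase test. Columns are A, B, C, D, E; row i has aⱼ where attribute j ∈ Reli, else bᵢⱼ.
Initial tableau (one row per fragment):
  row 1: a1 a2 b13 a4 a5
  row 2: b21 a2 b23 a4 b25
  row 3: a1 a2 a3 a4 b35
Rows 1 and 2 agree on B; apply B→A and equate their A entries.
No row becomes fully distinguished — the join is lossy.

No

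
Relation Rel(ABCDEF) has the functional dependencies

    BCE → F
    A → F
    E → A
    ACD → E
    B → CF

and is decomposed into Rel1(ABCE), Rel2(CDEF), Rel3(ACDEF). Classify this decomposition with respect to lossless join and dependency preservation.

Lossless test (chase): Rows 1 and 3 agree on A; apply A→F and equate their F entries. Rows 1 and 2 agree on E; apply E→A and equate their A entries. No row becomes fully distinguished — the join is lossy.
Dependency preservation: the restricted closure of {B} across the fragments never reaches {CF}, so B → CF cannot be enforced without a join — not preserved.

lossy and not dependency-preserving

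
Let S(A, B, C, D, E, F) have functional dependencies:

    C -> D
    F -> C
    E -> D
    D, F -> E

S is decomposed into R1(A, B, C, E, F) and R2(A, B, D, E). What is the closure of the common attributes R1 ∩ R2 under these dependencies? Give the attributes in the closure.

A, B, D, E

R1 ∩ R2 = {A, B, E}.
E → D applies, adding D
Closure: {A, B, D, E}.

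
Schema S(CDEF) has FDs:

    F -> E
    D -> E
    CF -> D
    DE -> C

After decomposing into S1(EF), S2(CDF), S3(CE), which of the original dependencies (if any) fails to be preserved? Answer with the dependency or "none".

Check D → E: no single fragment contains all of {DE}, and the restricted closure of {D} across the fragments never reaches {E}.
F → E is preserved.
CF → D is preserved.
DE → C is preserved.

D -> E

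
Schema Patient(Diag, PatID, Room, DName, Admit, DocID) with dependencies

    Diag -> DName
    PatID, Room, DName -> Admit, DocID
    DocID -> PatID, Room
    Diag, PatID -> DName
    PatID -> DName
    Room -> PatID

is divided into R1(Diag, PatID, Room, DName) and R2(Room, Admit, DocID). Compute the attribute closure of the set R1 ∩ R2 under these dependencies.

PatID, Room, DName, Admit, DocID

R1 ∩ R2 = {Room}.
Room → PatID applies, adding PatID
PatID → DName applies, adding DName
PatID, Room, DName → Admit, DocID applies, adding Admit, DocID
Closure: {PatID, Room, DName, Admit, DocID}.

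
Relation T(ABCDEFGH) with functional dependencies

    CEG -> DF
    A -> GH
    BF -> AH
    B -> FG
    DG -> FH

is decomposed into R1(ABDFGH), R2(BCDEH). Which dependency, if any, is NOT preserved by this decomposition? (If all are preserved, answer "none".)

Check CEG → DF: no single fragment contains all of {CDEFG}, and the restricted closure of {CEG} across the fragments never reaches {DF}.
A → GH is preserved.
BF → AH is preserved.
B → FG is preserved.
DG → FH is preserved.

CEG -> DF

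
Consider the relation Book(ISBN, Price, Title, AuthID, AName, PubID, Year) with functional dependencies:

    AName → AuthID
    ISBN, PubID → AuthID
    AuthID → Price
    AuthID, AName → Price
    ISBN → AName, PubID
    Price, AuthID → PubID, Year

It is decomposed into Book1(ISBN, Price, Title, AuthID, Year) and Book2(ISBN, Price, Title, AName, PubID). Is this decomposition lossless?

Common attributes: Book1 ∩ Book2 = {ISBN, Price, Title}.
Closure of {ISBN, Price, Title}: ISBN → AName, PubID applies, adding AName, PubID; AName → AuthID applies, adding AuthID; Price, AuthID → PubID, Year applies, adding Year. So (ISBN, Price, Title)⁺ = {ISBN, Price, Title, AuthID, AName, PubID, Year}.
This closure contains every attribute of Book1, so Book1 ∩ Book2 → Book1. The join is lossless.

Yes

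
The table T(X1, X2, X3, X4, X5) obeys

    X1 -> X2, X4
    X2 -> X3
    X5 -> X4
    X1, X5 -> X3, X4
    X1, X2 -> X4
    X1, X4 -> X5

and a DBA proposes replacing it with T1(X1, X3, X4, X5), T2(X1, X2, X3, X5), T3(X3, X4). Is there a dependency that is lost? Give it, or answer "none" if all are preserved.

X1 → X2, X4: restricted closure across fragments reaches X2, X4.
X2 → X3 lies within T2.
X5 → X4 lies within T1.
X1, X5 → X3, X4 lies within T1.
X1, X2 → X4: restricted closure across fragments reaches X4.
X1, X4 → X5 lies within T1.
Every dependency is enforceable on the fragments, so the decomposition is dependency-preserving.

none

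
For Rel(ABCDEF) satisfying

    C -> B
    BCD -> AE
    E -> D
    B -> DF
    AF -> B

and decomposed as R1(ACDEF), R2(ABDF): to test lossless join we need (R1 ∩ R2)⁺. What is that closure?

ABDF

R1 ∩ R2 = {ADF}.
AF → B applies, adding B
Closure: {ABDF}.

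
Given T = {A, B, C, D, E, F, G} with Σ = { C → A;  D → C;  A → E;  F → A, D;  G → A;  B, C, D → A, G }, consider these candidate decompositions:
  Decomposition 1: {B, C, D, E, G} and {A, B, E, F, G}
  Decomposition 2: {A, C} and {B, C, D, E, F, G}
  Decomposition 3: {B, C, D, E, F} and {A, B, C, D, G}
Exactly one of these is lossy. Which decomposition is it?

Decomposition 1

Decomposition 1: common = {B, E, G}, closure = {A, B, E, G} → lossy.
Decomposition 2: common = {C}, closure = {A, C, E} → lossless.
Decomposition 3: common = {B, C, D}, closure = {A, B, C, D, E, G} → lossless.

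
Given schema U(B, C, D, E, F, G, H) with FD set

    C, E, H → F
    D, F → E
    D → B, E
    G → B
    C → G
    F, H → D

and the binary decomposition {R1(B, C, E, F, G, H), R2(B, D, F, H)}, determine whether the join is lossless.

Yes

Common attributes: R1 ∩ R2 = {B, F, H}.
Closure of {B, F, H}: F, H → D applies, adding D; D, F → E applies, adding E. So (B, F, H)⁺ = {B, D, E, F, H}.
This closure contains every attribute of R2, so R1 ∩ R2 → R2. The join is lossless.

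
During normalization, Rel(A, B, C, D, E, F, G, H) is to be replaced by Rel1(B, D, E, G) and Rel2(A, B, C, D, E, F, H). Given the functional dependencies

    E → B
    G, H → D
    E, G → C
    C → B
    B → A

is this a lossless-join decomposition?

Common attributes: Rel1 ∩ Rel2 = {B, D, E}.
Closure of {B, D, E}: B → A applies, adding A. So (B, D, E)⁺ = {A, B, D, E}.
The closure contains neither all of Rel1 = {B, D, E, G} nor all of Rel2 = {A, B, C, D, E, F, H}, so the common attributes are not a superkey of either fragment. The join is lossy.

No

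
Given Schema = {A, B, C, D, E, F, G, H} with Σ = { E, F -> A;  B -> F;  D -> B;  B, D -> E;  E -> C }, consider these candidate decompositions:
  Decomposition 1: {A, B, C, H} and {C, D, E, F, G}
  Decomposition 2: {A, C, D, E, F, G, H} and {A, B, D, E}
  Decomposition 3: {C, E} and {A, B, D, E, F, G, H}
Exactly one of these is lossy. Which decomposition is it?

Decomposition 1

Decomposition 1: common = {C}, closure = {C} → lossy.
Decomposition 2: common = {A, D, E}, closure = {A, B, C, D, E, F} → lossless.
Decomposition 3: common = {E}, closure = {C, E} → lossless.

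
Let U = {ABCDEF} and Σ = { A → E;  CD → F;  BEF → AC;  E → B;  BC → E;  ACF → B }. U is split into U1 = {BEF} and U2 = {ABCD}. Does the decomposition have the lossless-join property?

Common attributes: U1 ∩ U2 = {B}.
No dependency enlarges {B}, so (B)⁺ = {B}.
The closure contains neither all of U1 = {BEF} nor all of U2 = {ABCD}, so the common attributes are not a superkey of either fragment. The join is lossy.

No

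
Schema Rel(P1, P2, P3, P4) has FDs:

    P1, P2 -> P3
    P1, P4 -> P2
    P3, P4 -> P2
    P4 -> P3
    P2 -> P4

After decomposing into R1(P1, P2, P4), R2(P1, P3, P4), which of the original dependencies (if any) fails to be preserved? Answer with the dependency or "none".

P1, P2 → P3: restricted closure across fragments reaches P3.
P1, P4 → P2 lies within R1.
P3, P4 → P2: restricted closure across fragments reaches P2.
P4 → P3 lies within R2.
P2 → P4 lies within R1.
Every dependency is enforceable on the fragments, so the decomposition is dependency-preserving.

none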